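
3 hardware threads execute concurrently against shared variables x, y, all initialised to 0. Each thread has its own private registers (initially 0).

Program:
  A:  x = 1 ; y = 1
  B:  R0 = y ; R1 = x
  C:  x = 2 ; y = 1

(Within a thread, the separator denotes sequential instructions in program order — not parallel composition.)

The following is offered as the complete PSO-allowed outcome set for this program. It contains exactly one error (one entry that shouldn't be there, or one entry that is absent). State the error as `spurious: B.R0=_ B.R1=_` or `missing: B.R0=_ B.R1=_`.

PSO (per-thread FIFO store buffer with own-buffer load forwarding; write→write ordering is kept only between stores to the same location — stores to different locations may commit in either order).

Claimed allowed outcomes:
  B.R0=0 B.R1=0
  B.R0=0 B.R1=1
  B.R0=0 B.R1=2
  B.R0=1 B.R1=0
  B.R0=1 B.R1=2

missing: B.R0=1 B.R1=1

outcome vector order: (B.R0,B.R1)
PSO: 6 outcomes — {(0,0); (0,1); (0,2); (1,0); (1,1); (1,2)}
PSO∖claimed = {(1,1)}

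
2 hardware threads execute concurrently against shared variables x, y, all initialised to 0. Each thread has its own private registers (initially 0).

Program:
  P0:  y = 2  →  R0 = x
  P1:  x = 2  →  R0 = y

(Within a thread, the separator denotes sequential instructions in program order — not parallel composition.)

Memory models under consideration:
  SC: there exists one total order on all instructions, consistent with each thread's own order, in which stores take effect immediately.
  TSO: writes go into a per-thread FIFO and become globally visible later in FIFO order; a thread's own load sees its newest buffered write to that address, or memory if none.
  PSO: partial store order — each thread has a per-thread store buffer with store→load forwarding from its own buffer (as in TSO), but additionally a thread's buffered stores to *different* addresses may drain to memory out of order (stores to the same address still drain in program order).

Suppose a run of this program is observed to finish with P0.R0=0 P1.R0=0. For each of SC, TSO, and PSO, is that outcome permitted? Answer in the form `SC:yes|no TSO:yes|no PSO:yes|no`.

outcome vector order: (P0.R0,P1.R0)
under SC → 0/2, 2/0, 2/2
under TSO → 0/0, 0/2, 2/0, 2/2
under PSO → 0/0, 0/2, 2/0, 2/2
target 0/0 ∈ {TSO,PSO}

SC:no TSO:yes PSO:yes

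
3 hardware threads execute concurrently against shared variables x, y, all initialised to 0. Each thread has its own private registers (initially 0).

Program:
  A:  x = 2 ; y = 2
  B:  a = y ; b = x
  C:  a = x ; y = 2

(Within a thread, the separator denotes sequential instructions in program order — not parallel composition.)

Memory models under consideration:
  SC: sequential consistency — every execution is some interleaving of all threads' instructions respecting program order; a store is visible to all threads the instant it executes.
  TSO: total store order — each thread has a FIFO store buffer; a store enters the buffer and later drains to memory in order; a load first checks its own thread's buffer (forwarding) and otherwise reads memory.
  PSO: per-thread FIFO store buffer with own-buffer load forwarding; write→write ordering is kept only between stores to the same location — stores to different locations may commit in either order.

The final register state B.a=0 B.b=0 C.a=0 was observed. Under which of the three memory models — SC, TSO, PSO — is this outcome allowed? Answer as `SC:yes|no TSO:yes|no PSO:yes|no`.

SC:yes TSO:yes PSO:yes

outcome vector order: (B.a,B.b,C.a)
SC (7): 000 002 020 022 200 220 222
TSO (7): 000 002 020 022 200 220 222
PSO (8): 000 002 020 022 200 202 220 222
target 000 ∈ {SC,TSO,PSO}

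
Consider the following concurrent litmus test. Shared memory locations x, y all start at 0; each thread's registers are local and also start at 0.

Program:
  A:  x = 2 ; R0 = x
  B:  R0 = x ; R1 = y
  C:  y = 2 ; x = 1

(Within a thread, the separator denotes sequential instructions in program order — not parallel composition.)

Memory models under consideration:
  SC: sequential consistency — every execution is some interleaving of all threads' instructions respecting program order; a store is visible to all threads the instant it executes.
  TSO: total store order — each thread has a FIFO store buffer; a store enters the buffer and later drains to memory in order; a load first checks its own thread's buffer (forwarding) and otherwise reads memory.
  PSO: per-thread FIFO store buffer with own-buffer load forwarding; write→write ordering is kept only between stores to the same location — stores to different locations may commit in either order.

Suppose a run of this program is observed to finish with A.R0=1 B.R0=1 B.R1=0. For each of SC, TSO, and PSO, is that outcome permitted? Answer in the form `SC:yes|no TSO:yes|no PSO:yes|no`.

outcome vector order: (A.R0,B.R0,B.R1)
SC (10): 1/0/0, 1/0/2, 1/1/2, 1/2/0, 1/2/2, 2/0/0, 2/0/2, 2/1/2, 2/2/0, 2/2/2
TSO (10): 1/0/0, 1/0/2, 1/1/2, 1/2/0, 1/2/2, 2/0/0, 2/0/2, 2/1/2, 2/2/0, 2/2/2
PSO (12): 1/0/0, 1/0/2, 1/1/0, 1/1/2, 1/2/0, 1/2/2, 2/0/0, 2/0/2, 2/1/0, 2/1/2, 2/2/0, 2/2/2
target 1/1/0 ∈ {PSO}

SC:no TSO:no PSO:yes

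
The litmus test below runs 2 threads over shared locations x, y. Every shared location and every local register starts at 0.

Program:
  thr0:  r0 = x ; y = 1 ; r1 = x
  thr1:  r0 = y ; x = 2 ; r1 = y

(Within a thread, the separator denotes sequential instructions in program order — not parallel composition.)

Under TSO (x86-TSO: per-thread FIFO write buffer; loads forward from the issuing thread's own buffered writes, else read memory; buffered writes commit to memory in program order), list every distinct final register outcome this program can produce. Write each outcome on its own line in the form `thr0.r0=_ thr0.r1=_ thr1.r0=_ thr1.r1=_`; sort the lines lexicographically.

outcome vector order: (thr0.r0,thr0.r1,thr1.r0,thr1.r1)
|TSO outcomes| = 8

thr0.r0=0 thr0.r1=0 thr1.r0=0 thr1.r1=0
thr0.r0=0 thr0.r1=0 thr1.r0=0 thr1.r1=1
thr0.r0=0 thr0.r1=0 thr1.r0=1 thr1.r1=1
thr0.r0=0 thr0.r1=2 thr1.r0=0 thr1.r1=0
thr0.r0=0 thr0.r1=2 thr1.r0=0 thr1.r1=1
thr0.r0=0 thr0.r1=2 thr1.r0=1 thr1.r1=1
thr0.r0=2 thr0.r1=2 thr1.r0=0 thr1.r1=0
thr0.r0=2 thr0.r1=2 thr1.r0=0 thr1.r1=1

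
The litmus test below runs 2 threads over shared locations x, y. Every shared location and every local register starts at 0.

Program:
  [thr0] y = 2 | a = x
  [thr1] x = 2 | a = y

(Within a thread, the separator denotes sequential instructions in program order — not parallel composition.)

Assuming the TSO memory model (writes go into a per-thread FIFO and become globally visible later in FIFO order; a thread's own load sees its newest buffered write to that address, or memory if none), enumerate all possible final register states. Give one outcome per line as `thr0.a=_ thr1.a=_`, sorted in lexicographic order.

outcome vector order: (thr0.a,thr1.a)
|TSO outcomes| = 4

thr0.a=0 thr1.a=0
thr0.a=0 thr1.a=2
thr0.a=2 thr1.a=0
thr0.a=2 thr1.a=2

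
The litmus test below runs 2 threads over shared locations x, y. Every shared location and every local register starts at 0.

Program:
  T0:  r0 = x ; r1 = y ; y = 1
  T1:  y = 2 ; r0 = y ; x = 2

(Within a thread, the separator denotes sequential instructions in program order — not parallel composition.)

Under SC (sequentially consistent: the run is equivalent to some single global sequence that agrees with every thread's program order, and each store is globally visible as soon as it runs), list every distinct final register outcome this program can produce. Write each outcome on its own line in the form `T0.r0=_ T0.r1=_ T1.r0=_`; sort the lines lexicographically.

outcome vector order: (T0.r0,T0.r1,T1.r0)
|SC outcomes| = 5

T0.r0=0 T0.r1=0 T1.r0=1
T0.r0=0 T0.r1=0 T1.r0=2
T0.r0=0 T0.r1=2 T1.r0=1
T0.r0=0 T0.r1=2 T1.r0=2
T0.r0=2 T0.r1=2 T1.r0=2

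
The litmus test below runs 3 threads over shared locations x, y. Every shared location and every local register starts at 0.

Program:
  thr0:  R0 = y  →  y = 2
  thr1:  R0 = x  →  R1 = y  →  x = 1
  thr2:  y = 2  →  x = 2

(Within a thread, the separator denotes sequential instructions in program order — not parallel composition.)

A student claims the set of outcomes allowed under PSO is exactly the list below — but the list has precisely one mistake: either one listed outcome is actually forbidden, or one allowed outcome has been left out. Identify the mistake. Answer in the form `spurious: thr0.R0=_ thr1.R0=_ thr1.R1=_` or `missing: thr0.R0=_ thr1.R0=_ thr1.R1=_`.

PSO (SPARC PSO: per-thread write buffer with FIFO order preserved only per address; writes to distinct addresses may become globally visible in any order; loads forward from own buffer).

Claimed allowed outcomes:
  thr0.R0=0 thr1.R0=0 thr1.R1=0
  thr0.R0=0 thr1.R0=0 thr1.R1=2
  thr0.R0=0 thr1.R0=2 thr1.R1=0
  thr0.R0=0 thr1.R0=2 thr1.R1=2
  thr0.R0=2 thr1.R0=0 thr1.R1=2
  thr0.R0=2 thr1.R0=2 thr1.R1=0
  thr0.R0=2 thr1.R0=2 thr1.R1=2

outcome vector order: (thr0.R0,thr1.R0,thr1.R1)
PSO: 8 outcomes — {0/0/0, 0/0/2, 0/2/0, 0/2/2, 2/0/0, 2/0/2, 2/2/0, 2/2/2}
PSO∖claimed = {2/0/0}

missing: thr0.R0=2 thr1.R0=0 thr1.R1=0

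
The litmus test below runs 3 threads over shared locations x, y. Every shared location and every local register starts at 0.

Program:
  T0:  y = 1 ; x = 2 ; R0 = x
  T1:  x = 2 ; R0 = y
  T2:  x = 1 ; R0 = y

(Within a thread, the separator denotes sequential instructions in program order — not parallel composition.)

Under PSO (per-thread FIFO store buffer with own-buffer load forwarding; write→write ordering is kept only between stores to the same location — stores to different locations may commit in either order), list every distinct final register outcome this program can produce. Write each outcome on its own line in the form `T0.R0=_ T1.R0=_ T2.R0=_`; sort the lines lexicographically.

outcome vector order: (T0.R0,T1.R0,T2.R0)
|PSO outcomes| = 8

T0.R0=1 T1.R0=0 T2.R0=0
T0.R0=1 T1.R0=0 T2.R0=1
T0.R0=1 T1.R0=1 T2.R0=0
T0.R0=1 T1.R0=1 T2.R0=1
T0.R0=2 T1.R0=0 T2.R0=0
T0.R0=2 T1.R0=0 T2.R0=1
T0.R0=2 T1.R0=1 T2.R0=0
T0.R0=2 T1.R0=1 T2.R0=1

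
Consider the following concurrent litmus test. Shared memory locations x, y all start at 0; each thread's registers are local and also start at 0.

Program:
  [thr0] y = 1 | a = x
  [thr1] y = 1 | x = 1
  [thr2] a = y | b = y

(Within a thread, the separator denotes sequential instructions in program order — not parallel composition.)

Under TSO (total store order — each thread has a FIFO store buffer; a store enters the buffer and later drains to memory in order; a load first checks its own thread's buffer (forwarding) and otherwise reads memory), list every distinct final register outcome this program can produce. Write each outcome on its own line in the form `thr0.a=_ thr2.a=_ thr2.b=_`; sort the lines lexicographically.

thr0.a=0 thr2.a=0 thr2.b=0
thr0.a=0 thr2.a=0 thr2.b=1
thr0.a=0 thr2.a=1 thr2.b=1
thr0.a=1 thr2.a=0 thr2.b=0
thr0.a=1 thr2.a=0 thr2.b=1
thr0.a=1 thr2.a=1 thr2.b=1

outcome vector order: (thr0.a,thr2.a,thr2.b)
|TSO outcomes| = 6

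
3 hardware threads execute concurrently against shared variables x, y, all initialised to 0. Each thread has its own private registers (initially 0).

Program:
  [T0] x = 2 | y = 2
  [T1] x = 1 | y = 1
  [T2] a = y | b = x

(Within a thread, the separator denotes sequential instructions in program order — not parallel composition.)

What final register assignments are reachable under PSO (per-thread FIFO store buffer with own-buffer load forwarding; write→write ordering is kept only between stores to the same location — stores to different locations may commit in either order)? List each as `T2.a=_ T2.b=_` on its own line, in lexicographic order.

outcome vector order: (T2.a,T2.b)
|PSO outcomes| = 9

T2.a=0 T2.b=0
T2.a=0 T2.b=1
T2.a=0 T2.b=2
T2.a=1 T2.b=0
T2.a=1 T2.b=1
T2.a=1 T2.b=2
T2.a=2 T2.b=0
T2.a=2 T2.b=1
T2.a=2 T2.b=2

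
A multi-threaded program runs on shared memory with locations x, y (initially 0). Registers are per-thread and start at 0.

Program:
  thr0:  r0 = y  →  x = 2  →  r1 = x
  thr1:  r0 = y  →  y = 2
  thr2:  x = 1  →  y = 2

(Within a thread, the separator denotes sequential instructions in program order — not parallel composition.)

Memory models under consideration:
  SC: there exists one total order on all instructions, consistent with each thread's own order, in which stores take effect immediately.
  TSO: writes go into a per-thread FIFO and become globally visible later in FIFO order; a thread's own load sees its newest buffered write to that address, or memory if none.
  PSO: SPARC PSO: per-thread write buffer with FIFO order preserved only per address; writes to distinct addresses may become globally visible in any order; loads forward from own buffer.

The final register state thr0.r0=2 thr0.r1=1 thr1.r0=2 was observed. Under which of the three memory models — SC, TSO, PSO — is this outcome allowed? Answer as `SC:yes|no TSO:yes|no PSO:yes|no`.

SC:no TSO:no PSO:yes

outcome vector order: (thr0.r0,thr0.r1,thr1.r0)
SC: 7 outcomes — {010, 012, 020, 022, 210, 220, 222}
TSO: 7 outcomes — {010, 012, 020, 022, 210, 220, 222}
PSO: 8 outcomes — {010, 012, 020, 022, 210, 212, 220, 222}
target 212 ∈ {PSO}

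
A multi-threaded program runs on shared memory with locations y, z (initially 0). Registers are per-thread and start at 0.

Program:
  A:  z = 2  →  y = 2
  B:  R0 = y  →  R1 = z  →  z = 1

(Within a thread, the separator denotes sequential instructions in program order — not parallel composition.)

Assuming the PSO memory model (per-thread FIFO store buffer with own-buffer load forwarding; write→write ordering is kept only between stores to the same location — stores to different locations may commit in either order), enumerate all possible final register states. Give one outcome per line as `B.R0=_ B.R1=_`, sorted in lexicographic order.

B.R0=0 B.R1=0
B.R0=0 B.R1=2
B.R0=2 B.R1=0
B.R0=2 B.R1=2

outcome vector order: (B.R0,B.R1)
|PSO outcomes| = 4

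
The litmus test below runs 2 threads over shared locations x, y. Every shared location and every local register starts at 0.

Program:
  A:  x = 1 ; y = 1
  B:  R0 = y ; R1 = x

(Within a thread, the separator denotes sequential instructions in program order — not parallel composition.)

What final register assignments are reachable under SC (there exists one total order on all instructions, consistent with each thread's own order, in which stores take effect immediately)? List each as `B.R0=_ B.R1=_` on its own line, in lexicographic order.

outcome vector order: (B.R0,B.R1)
|SC outcomes| = 3

B.R0=0 B.R1=0
B.R0=0 B.R1=1
B.R0=1 B.R1=1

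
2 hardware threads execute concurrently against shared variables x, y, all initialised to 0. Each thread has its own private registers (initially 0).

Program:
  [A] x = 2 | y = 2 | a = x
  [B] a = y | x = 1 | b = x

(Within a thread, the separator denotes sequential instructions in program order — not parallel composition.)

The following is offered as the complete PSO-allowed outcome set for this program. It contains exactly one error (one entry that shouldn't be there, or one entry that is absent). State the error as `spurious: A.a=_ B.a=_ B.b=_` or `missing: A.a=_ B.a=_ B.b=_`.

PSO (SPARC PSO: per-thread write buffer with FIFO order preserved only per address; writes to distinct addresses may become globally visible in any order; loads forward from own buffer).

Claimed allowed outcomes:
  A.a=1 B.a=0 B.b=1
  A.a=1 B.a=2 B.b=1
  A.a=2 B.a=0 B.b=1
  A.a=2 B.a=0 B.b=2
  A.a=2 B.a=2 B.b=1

outcome vector order: (A.a,B.a,B.b)
[PSO] allowed = {<1 0 1>; <1 2 1>; <2 0 1>; <2 0 2>; <2 2 1>; <2 2 2>}
PSO∖claimed = {<2 2 2>}

missing: A.a=2 B.a=2 B.b=2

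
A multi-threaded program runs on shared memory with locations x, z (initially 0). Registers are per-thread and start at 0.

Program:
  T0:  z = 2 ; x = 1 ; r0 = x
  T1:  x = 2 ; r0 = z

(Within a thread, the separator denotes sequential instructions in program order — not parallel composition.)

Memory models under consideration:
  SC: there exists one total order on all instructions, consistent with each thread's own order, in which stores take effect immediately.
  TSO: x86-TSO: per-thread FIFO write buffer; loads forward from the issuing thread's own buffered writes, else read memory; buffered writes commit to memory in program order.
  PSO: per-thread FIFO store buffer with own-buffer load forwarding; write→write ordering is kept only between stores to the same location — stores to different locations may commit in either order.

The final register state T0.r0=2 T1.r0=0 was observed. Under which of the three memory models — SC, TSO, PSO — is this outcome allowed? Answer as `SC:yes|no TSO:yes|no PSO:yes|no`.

SC:no TSO:yes PSO:yes

outcome vector order: (T0.r0,T1.r0)
[SC] allowed = {(1,0); (1,2); (2,2)}
[TSO] allowed = {(1,0); (1,2); (2,0); (2,2)}
[PSO] allowed = {(1,0); (1,2); (2,0); (2,2)}
target (2,0) ∈ {TSO,PSO}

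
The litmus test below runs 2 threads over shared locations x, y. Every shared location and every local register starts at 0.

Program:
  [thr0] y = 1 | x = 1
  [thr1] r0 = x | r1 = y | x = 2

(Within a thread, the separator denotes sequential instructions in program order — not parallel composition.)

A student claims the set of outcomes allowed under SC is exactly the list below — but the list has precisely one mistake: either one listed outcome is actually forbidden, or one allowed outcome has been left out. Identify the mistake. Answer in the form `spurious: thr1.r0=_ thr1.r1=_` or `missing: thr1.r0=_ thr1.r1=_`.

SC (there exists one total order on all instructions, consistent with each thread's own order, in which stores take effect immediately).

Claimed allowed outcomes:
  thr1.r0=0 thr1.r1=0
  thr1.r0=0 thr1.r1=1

missing: thr1.r0=1 thr1.r1=1

outcome vector order: (thr1.r0,thr1.r1)
SC (3): 0/0 0/1 1/1
SC∖claimed = {1/1}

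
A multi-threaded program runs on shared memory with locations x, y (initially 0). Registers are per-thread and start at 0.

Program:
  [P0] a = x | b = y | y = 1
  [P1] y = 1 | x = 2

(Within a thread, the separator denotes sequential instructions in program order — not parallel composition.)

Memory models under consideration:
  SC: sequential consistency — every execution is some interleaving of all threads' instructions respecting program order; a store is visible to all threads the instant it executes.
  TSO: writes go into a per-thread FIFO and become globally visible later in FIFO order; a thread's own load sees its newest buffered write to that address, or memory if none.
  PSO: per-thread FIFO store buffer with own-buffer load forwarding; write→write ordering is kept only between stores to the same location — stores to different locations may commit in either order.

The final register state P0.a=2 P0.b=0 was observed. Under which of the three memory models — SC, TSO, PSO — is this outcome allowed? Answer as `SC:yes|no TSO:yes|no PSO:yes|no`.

outcome vector order: (P0.a,P0.b)
[SC] allowed = {<0 0>; <0 1>; <2 1>}
[TSO] allowed = {<0 0>; <0 1>; <2 1>}
[PSO] allowed = {<0 0>; <0 1>; <2 0>; <2 1>}
target <2 0> ∈ {PSO}

SC:no TSO:no PSO:yes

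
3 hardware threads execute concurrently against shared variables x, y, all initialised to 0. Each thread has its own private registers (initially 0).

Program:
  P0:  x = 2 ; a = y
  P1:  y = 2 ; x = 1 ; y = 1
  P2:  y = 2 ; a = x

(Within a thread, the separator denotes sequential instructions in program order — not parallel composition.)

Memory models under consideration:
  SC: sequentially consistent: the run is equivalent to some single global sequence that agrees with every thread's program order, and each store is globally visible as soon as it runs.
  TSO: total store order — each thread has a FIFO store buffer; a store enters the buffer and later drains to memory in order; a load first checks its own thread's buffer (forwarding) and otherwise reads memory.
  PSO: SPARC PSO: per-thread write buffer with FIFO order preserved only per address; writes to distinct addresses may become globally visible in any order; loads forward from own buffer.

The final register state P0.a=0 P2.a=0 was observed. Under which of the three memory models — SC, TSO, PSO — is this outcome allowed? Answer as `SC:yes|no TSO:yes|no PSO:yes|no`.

outcome vector order: (P0.a,P2.a)
under SC → 0/1; 0/2; 1/0; 1/1; 1/2; 2/0; 2/1; 2/2
under TSO → 0/0; 0/1; 0/2; 1/0; 1/1; 1/2; 2/0; 2/1; 2/2
under PSO → 0/0; 0/1; 0/2; 1/0; 1/1; 1/2; 2/0; 2/1; 2/2
target 0/0 ∈ {TSO,PSO}

SC:no TSO:yes PSO:yes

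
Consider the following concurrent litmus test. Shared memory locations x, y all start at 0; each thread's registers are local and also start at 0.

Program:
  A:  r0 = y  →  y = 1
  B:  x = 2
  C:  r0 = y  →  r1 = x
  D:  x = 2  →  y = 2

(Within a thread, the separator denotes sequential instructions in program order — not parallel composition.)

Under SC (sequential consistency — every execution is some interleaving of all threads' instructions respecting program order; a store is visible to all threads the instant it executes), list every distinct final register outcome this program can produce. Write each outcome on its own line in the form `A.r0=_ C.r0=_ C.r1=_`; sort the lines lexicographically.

A.r0=0 C.r0=0 C.r1=0
A.r0=0 C.r0=0 C.r1=2
A.r0=0 C.r0=1 C.r1=0
A.r0=0 C.r0=1 C.r1=2
A.r0=0 C.r0=2 C.r1=2
A.r0=2 C.r0=0 C.r1=0
A.r0=2 C.r0=0 C.r1=2
A.r0=2 C.r0=1 C.r1=2
A.r0=2 C.r0=2 C.r1=2

outcome vector order: (A.r0,C.r0,C.r1)
|SC outcomes| = 9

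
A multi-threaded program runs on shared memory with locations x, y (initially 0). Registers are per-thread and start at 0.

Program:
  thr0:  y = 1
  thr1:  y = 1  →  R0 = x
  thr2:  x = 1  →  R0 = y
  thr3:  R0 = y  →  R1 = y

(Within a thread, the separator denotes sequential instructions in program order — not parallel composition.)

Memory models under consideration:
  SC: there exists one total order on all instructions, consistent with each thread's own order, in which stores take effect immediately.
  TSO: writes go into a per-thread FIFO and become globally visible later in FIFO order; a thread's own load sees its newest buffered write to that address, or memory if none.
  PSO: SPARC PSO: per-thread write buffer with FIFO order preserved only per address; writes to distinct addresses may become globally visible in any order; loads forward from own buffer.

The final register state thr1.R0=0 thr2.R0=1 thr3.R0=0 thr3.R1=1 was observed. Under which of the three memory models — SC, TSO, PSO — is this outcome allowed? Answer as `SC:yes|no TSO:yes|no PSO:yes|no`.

SC:yes TSO:yes PSO:yes

outcome vector order: (thr1.R0,thr2.R0,thr3.R0,thr3.R1)
under SC → (0,1,0,0); (0,1,0,1); (0,1,1,1); (1,0,0,0); (1,0,0,1); (1,0,1,1); (1,1,0,0); (1,1,0,1); (1,1,1,1)
under TSO → (0,0,0,0); (0,0,0,1); (0,0,1,1); (0,1,0,0); (0,1,0,1); (0,1,1,1); (1,0,0,0); (1,0,0,1); (1,0,1,1); (1,1,0,0); (1,1,0,1); (1,1,1,1)
under PSO → (0,0,0,0); (0,0,0,1); (0,0,1,1); (0,1,0,0); (0,1,0,1); (0,1,1,1); (1,0,0,0); (1,0,0,1); (1,0,1,1); (1,1,0,0); (1,1,0,1); (1,1,1,1)
target (0,1,0,1) ∈ {SC,TSO,PSO}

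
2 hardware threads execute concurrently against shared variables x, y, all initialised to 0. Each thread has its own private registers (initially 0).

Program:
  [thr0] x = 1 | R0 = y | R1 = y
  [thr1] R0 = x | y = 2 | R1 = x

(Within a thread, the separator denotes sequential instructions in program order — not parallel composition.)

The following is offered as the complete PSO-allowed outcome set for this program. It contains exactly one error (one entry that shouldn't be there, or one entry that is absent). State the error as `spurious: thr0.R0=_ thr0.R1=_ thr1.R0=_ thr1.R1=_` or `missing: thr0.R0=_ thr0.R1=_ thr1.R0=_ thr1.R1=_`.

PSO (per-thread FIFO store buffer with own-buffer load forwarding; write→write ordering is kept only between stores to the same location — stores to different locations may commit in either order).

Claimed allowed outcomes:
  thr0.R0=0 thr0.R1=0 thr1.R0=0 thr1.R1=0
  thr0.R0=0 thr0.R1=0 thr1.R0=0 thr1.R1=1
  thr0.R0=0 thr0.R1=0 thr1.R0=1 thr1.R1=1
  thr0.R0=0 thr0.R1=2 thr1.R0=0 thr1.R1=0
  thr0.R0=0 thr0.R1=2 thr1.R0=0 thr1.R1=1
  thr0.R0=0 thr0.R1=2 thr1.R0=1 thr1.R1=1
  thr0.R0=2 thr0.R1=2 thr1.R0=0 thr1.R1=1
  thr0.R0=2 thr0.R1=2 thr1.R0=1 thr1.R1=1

outcome vector order: (thr0.R0,thr0.R1,thr1.R0,thr1.R1)
PSO: 9 outcomes — {0/0/0/0 0/0/0/1 0/0/1/1 0/2/0/0 0/2/0/1 0/2/1/1 2/2/0/0 2/2/0/1 2/2/1/1}
PSO∖claimed = {2/2/0/0}

missing: thr0.R0=2 thr0.R1=2 thr1.R0=0 thr1.R1=0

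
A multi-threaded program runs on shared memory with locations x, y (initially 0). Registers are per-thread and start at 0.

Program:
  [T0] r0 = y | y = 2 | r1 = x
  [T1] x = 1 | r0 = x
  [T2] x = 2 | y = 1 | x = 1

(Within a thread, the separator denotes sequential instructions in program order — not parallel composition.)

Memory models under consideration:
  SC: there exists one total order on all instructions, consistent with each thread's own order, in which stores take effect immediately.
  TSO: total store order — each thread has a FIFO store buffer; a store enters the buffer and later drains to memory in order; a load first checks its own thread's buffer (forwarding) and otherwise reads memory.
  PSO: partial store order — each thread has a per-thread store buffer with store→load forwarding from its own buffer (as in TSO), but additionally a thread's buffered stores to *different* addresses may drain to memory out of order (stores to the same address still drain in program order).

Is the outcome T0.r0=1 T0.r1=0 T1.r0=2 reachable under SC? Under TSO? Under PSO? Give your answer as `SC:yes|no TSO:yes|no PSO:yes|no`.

SC:no TSO:no PSO:yes

outcome vector order: (T0.r0,T0.r1,T1.r0)
under SC → 001; 002; 011; 012; 021; 022; 111; 112; 121; 122
under TSO → 001; 002; 011; 012; 021; 022; 111; 112; 121; 122
under PSO → 001; 002; 011; 012; 021; 022; 101; 102; 111; 112; 121; 122
target 102 ∈ {PSO}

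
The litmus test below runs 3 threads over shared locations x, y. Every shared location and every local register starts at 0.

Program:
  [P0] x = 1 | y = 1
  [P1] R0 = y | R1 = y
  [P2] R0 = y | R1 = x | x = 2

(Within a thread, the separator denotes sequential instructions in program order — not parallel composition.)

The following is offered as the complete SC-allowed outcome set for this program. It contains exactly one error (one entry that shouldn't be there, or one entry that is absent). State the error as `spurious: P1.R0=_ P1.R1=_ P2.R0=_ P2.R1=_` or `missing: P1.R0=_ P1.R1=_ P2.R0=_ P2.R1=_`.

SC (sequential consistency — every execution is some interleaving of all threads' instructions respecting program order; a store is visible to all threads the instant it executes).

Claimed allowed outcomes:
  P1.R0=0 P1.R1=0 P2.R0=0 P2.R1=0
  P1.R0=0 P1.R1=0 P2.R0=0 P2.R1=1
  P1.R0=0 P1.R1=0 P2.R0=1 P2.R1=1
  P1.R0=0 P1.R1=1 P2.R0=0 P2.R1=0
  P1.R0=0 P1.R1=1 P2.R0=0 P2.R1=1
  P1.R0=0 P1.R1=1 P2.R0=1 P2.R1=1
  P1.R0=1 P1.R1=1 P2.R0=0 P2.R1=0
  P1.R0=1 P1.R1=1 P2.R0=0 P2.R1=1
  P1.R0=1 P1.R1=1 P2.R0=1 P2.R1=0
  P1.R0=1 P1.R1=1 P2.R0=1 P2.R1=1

outcome vector order: (P1.R0,P1.R1,P2.R0,P2.R1)
SC: 9 outcomes — {0/0/0/0, 0/0/0/1, 0/0/1/1, 0/1/0/0, 0/1/0/1, 0/1/1/1, 1/1/0/0, 1/1/0/1, 1/1/1/1}
claimed∖SC = {1/1/1/0}

spurious: P1.R0=1 P1.R1=1 P2.R0=1 P2.R1=0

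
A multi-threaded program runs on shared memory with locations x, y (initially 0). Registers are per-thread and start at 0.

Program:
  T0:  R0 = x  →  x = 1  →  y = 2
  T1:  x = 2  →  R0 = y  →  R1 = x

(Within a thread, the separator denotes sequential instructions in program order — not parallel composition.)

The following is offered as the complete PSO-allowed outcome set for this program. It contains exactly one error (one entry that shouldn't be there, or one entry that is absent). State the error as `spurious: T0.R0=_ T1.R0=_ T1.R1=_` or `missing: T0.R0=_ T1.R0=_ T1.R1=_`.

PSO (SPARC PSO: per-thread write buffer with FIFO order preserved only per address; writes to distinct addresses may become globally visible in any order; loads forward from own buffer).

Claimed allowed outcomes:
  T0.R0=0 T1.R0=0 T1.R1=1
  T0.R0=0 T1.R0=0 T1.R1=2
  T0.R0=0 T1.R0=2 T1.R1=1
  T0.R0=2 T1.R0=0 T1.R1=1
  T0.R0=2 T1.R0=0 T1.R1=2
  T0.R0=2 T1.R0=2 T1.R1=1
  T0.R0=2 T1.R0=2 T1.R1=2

missing: T0.R0=0 T1.R0=2 T1.R1=2

outcome vector order: (T0.R0,T1.R0,T1.R1)
PSO: 8 outcomes — {(0,0,1); (0,0,2); (0,2,1); (0,2,2); (2,0,1); (2,0,2); (2,2,1); (2,2,2)}
PSO∖claimed = {(0,2,2)}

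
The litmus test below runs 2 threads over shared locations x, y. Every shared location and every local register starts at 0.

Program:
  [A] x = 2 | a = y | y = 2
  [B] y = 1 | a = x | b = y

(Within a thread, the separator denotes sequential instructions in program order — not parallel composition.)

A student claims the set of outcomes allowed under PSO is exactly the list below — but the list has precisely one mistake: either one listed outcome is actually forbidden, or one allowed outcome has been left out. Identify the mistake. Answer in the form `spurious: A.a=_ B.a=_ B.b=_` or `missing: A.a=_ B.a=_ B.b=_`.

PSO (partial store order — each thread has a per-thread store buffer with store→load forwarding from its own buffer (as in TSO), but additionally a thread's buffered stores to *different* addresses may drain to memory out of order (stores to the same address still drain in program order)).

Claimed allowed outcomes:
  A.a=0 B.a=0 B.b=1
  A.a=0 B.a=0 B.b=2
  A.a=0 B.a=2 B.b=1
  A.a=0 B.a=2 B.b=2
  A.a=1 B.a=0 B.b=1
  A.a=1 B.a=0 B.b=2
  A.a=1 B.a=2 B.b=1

missing: A.a=1 B.a=2 B.b=2

outcome vector order: (A.a,B.a,B.b)
[PSO] allowed = {<0 0 1>, <0 0 2>, <0 2 1>, <0 2 2>, <1 0 1>, <1 0 2>, <1 2 1>, <1 2 2>}
PSO∖claimed = {<1 2 2>}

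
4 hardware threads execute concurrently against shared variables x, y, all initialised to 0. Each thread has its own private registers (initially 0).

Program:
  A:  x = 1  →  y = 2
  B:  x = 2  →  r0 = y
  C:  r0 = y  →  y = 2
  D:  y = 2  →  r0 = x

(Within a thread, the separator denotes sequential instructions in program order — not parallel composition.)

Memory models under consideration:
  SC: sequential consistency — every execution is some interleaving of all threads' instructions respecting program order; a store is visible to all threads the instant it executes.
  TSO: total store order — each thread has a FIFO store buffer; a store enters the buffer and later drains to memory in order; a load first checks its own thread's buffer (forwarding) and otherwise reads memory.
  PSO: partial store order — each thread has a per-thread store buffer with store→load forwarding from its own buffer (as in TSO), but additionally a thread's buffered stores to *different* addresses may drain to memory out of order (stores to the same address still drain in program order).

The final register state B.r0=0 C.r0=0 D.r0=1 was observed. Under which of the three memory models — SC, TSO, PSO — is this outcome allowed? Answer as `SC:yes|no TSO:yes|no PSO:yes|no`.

outcome vector order: (B.r0,C.r0,D.r0)
under SC → <0 0 1>, <0 0 2>, <0 2 1>, <0 2 2>, <2 0 0>, <2 0 1>, <2 0 2>, <2 2 0>, <2 2 1>, <2 2 2>
under TSO → <0 0 0>, <0 0 1>, <0 0 2>, <0 2 0>, <0 2 1>, <0 2 2>, <2 0 0>, <2 0 1>, <2 0 2>, <2 2 0>, <2 2 1>, <2 2 2>
under PSO → <0 0 0>, <0 0 1>, <0 0 2>, <0 2 0>, <0 2 1>, <0 2 2>, <2 0 0>, <2 0 1>, <2 0 2>, <2 2 0>, <2 2 1>, <2 2 2>
target <0 0 1> ∈ {SC,TSO,PSO}

SC:yes TSO:yes PSO:yes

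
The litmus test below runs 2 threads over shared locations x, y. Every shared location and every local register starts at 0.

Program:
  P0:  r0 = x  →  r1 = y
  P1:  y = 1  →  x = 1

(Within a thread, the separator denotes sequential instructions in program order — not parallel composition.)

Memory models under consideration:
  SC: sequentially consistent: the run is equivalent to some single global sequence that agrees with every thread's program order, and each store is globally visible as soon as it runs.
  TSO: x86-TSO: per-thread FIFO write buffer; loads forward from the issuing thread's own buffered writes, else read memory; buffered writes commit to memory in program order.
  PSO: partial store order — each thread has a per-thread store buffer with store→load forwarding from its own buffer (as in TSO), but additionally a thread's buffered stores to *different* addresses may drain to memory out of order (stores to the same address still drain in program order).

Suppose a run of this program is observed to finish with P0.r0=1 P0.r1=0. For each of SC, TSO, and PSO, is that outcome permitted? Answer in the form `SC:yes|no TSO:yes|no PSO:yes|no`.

SC:no TSO:no PSO:yes

outcome vector order: (P0.r0,P0.r1)
[SC] allowed = {00 01 11}
[TSO] allowed = {00 01 11}
[PSO] allowed = {00 01 10 11}
target 10 ∈ {PSO}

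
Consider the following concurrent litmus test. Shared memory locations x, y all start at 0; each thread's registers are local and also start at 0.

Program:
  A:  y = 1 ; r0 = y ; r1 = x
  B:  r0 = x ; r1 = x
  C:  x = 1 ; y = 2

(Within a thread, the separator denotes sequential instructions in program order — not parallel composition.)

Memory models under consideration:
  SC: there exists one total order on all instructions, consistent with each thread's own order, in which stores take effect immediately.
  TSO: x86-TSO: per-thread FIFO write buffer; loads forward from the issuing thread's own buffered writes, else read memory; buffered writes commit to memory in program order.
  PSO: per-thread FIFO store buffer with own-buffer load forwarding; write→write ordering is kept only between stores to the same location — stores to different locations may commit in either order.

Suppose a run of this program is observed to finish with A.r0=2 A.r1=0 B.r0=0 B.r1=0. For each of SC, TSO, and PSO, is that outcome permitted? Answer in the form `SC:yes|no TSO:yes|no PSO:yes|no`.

outcome vector order: (A.r0,A.r1,B.r0,B.r1)
[SC] allowed = {1/0/0/0, 1/0/0/1, 1/0/1/1, 1/1/0/0, 1/1/0/1, 1/1/1/1, 2/1/0/0, 2/1/0/1, 2/1/1/1}
[TSO] allowed = {1/0/0/0, 1/0/0/1, 1/0/1/1, 1/1/0/0, 1/1/0/1, 1/1/1/1, 2/1/0/0, 2/1/0/1, 2/1/1/1}
[PSO] allowed = {1/0/0/0, 1/0/0/1, 1/0/1/1, 1/1/0/0, 1/1/0/1, 1/1/1/1, 2/0/0/0, 2/0/0/1, 2/0/1/1, 2/1/0/0, 2/1/0/1, 2/1/1/1}
target 2/0/0/0 ∈ {PSO}

SC:no TSO:no PSO:yes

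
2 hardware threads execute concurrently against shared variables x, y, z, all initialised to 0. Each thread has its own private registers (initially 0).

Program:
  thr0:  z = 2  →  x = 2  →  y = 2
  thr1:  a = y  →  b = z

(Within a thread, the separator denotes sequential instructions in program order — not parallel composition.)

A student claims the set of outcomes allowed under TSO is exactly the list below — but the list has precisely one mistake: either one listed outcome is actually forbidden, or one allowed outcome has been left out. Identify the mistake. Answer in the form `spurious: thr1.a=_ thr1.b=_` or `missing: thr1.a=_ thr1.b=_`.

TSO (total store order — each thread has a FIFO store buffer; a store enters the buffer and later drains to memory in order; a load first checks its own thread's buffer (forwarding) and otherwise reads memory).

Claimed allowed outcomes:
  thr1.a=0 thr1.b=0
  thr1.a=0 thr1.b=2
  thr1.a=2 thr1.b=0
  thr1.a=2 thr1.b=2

spurious: thr1.a=2 thr1.b=0

outcome vector order: (thr1.a,thr1.b)
[TSO] allowed = {0/0; 0/2; 2/2}
claimed∖TSO = {2/0}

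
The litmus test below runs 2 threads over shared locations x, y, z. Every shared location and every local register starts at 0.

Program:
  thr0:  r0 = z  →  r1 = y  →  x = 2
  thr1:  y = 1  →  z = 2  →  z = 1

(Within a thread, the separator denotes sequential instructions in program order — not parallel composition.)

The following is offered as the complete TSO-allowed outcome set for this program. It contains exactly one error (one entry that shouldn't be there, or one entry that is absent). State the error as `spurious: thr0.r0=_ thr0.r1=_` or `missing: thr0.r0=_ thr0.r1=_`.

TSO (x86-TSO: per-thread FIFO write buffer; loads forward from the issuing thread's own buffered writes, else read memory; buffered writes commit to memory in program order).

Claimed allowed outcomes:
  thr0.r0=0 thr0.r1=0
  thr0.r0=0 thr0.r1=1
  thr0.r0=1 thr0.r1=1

missing: thr0.r0=2 thr0.r1=1

outcome vector order: (thr0.r0,thr0.r1)
[TSO] allowed = {00; 01; 11; 21}
TSO∖claimed = {21}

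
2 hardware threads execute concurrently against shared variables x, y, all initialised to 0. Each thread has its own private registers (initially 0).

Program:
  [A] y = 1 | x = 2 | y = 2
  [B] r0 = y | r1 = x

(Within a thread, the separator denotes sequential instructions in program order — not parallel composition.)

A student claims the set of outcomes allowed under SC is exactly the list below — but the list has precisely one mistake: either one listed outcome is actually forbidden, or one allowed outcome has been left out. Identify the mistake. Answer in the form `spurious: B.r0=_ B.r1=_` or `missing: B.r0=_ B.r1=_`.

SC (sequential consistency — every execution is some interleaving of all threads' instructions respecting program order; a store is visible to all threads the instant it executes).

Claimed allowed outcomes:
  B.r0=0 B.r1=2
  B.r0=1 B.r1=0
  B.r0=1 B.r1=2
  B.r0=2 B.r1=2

outcome vector order: (B.r0,B.r1)
SC: 5 outcomes — {<0 0>, <0 2>, <1 0>, <1 2>, <2 2>}
SC∖claimed = {<0 0>}

missing: B.r0=0 B.r1=0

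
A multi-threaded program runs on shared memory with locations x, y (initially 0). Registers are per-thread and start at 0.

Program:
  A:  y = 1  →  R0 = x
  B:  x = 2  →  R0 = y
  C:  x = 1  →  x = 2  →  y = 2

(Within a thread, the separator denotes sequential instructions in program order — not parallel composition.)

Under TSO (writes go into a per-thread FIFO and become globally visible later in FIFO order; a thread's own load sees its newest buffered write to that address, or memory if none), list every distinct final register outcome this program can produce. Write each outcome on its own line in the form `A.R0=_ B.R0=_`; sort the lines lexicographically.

outcome vector order: (A.R0,B.R0)
|TSO outcomes| = 9

A.R0=0 B.R0=0
A.R0=0 B.R0=1
A.R0=0 B.R0=2
A.R0=1 B.R0=0
A.R0=1 B.R0=1
A.R0=1 B.R0=2
A.R0=2 B.R0=0
A.R0=2 B.R0=1
A.R0=2 B.R0=2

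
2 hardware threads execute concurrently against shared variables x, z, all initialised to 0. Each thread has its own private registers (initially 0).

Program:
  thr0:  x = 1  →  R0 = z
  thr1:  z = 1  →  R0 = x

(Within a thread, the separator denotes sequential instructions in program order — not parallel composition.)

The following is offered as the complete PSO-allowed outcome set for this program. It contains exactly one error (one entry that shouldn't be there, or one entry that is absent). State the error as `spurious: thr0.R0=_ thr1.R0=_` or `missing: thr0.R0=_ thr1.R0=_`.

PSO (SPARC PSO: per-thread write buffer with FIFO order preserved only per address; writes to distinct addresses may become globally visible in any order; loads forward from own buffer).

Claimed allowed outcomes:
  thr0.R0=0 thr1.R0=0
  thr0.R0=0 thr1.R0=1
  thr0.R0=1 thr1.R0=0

outcome vector order: (thr0.R0,thr1.R0)
[PSO] allowed = {(0,0) (0,1) (1,0) (1,1)}
PSO∖claimed = {(1,1)}

missing: thr0.R0=1 thr1.R0=1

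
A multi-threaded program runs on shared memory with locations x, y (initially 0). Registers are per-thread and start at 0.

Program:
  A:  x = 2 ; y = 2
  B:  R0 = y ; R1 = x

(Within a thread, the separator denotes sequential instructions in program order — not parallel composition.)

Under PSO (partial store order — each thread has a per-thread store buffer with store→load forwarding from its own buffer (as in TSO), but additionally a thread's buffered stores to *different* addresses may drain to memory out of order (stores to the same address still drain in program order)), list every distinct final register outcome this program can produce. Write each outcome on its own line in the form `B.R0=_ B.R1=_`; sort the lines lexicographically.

B.R0=0 B.R1=0
B.R0=0 B.R1=2
B.R0=2 B.R1=0
B.R0=2 B.R1=2

outcome vector order: (B.R0,B.R1)
|PSO outcomes| = 4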